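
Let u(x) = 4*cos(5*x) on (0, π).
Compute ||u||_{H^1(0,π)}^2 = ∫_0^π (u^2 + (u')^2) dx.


||u||_{H^1(0,π)}^2 = 208*π

u'(x) = -20*sin(5*x).
Expand u² and (u')² and integrate term by term on (0, π), using: for integers n ≥ 1, ∫_0^π sin²(nx) dx = ∫_0^π cos²(nx) dx = π/2; for n ≠ n', ∫_0^π sin(nx)sin(n'x) dx = ∫_0^π cos(nx)cos(n'x) dx = 0; and by product-to-sum, ∫_0^π sin(nx)cos(n'x) dx = ½∫_0^π [sin((n+n')x) + sin((n−n')x)] dx, which is 0 when n+n' is even and 2n/(n²−n'²) when n+n' is odd (it need not vanish on (0, π)).
  u² squared terms: (4)²·∫cos(5x)² dx = 16·π/2 = 8*π.
  So ∫_0^π u² dx = 8*π.
  (u')² squared terms: (-20)²·∫sin(5x)² dx = 400·π/2 = 200*π.
  So ∫_0^π (u')² dx = 200*π.
||u||_{H^1}^2 = (8*π) + (200*π) = 208*π.


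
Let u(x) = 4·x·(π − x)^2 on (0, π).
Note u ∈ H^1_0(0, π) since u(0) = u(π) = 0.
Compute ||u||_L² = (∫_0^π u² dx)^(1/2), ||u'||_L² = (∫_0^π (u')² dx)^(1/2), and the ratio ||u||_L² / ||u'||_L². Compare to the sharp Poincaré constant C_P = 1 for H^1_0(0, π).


||u||_L² / ||u'||_L² = sqrt(14)*π/14 < C_P = 1.

u(x) = 4·x·(π − x)^2, so u'(x) = 4*(x - π)*(3*x - π).
u(x) = 4·x·(π − x)^2 vanishes at x = 0 and x = π, so u ∈ H^1_0(0, π). Differentiate via the product rule and integrate the resulting polynomials term by term.
  ∫_0^π u² dx = ∫_0^π (16*x^6 - 64*π*x^5 + 96*π^2*x^4 - 64*π^3*x^3 + 16*π^4*x^2) dx. Term by term:
    ∫_0^π 16*x^6 dx = 16*π^7/7;  ∫_0^π -64*π*x^5 dx = -32*π^7/3;  ∫_0^π 96*π^2*x^4 dx = 96*π^7/5;
    ∫_0^π -64*π^3*x^3 dx = -16*π^7;  ∫_0^π 16*π^4*x^2 dx = 16*π^7/3.
  Sum: 16*π^7/7 − 32*π^7/3 + 96*π^7/5 − 16*π^7 + 16*π^7/3 = 16*π^7/105.
  ∫_0^π (u')² dx = ∫_0^π (144*x^4 - 384*π*x^3 + 352*π^2*x^2 - 128*π^3*x + 16*π^4) dx. Term by term:
    ∫_0^π 144*x^4 dx = 144*π^5/5;  ∫_0^π -384*π*x^3 dx = -96*π^5;  ∫_0^π 352*π^2*x^2 dx = 352*π^5/3;
    ∫_0^π -128*π^3*x dx = -64*π^5;  ∫_0^π 16*π^4 dx = 16*π^5.
  Sum: 144*π^5/5 − 96*π^5 + 352*π^5/3 − 64*π^5 + 16*π^5 = 32*π^5/15.
∫_0^π u² dx = 16*π^7/105, so ||u||_L² = 4*sqrt(105)*π^(7/2)/105.
∫_0^π (u')² dx = 32*π^5/15, so ||u'||_L² = 4*sqrt(30)*π^(5/2)/15.
Ratio ||u||_L² / ||u'||_L² = sqrt(14)*π/14.
Sharp Poincaré constant on H^1_0(0, π) is C_P = L/π = 1, achieved by sin(x).
A polynomial bump cannot attain the sharp Poincaré constant (only the first sine eigenfunction does), so the ratio is strictly less than C_P, consistent with ||u||_L² ≤ C_P ||u'||_L².


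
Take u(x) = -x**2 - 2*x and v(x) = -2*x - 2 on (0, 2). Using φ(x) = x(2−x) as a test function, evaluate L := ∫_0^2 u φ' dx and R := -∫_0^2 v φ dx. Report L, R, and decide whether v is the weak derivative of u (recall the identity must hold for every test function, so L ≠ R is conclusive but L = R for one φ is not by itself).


LHS = 16/3, RHS = 16/3. Yes, v = u' weakly.

u(x) = -x**2 - 2*x, classical derivative u'(x) = -2*x - 2.
φ(x) = x(2−x), so φ'(x) = 2 - 2*x.
Note φ(0) = φ(2) = 0, so the boundary term u·φ vanishes.
LHS = ∫_0^2 u(x) φ'(x) dx = ∫_0^2 (2*x^3 + 2*x^2 - 4*x) dx. Term by term:
  ∫_0^2 2*x^3 dx = 8;  ∫_0^2 2*x^2 dx = 16/3;  ∫_0^2 -4*x dx = -8.
Sum: 8 + 16/3 − 8 = 16/3.
So LHS = 16/3.
∫_0^2 v(x) φ(x) dx = ∫_0^2 (2*x^3 - 2*x^2 - 4*x) dx. Term by term:
  ∫_0^2 2*x^3 dx = 8;  ∫_0^2 -2*x^2 dx = -16/3;  ∫_0^2 -4*x dx = -8.
Sum: 8 − 16/3 − 8 = -16/3.
So RHS = -∫_0^2 v(x) φ(x) dx = 16/3.
LHS = RHS, so the identity holds for this test φ.
Moreover u is smooth here and v(x) = u'(x) = -2*x - 2 pointwise, so the identity holds for every test function. Hence v is the weak derivative of u.


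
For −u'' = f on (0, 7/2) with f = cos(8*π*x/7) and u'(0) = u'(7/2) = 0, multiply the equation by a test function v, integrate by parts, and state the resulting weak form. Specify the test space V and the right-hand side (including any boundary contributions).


V = H^1(0, 7/2) (no boundary constraint on v; u is determined up to an additive constant); weak form: ∫_0^7/2 u'v' dx = ∫_0^7/2 (cos(8*π*x/7)) v dx for all v ∈ V.

Multiply both sides by a test function v and integrate from 0 to 7/2:
  ∫_0^7/2 −u''(x) v(x) dx = ∫_0^7/2 f(x) v(x) dx.
Integrate the LHS by parts once:
  ∫_0^7/2 −u'' v dx = −[u'(x) v(x)]_0^7/2 + ∫_0^7/2 u'(x) v'(x) dx.
Thus ∫_0^7/2 u'(x) v'(x) dx = ∫_0^7/2 f(x) v(x) dx + [u'(x) v(x)]_0^7/2.
Choose V so that boundary terms are either known or forced to vanish.
u has homogeneous Neumann: u'(0) = u'(7/2) = 0. So [u' v]_0^7/2 = 0·v(7/2) − 0·v(0) = 0 for any v; take V = H^1(0, 7/2).
Weak formulation: find u (satisfying any essential BC) such that ∫_0^7/2 u'(x) v'(x) dx = ∫_0^7/2 f v dx for all v ∈ V (homogeneous Neumann, so boundary terms vanish).
Substituting f(x) = cos(8*π*x/7), the right-hand side is ∫_0^7/2 (cos(8*π*x/7)) v dx.
Compatibility check (pure Neumann): taking v ≡ 1 ∈ V gives 0 = ∫_0^7/2 f dx + (0) − (0), i.e. ∫_0^7/2 f dx must equal u'(0) − u'(7/2) = 0. Indeed ∫_0^7/2 (cos(8*π*x/7)) dx = 0, so the data are compatible. The solution is then unique only up to an additive constant (fix it e.g. by requiring ∫_0^7/2 u dx = 0).


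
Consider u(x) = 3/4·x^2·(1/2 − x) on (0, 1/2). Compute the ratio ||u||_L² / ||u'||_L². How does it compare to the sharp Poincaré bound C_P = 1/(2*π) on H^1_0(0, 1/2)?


||u||_L² / ||u'||_L² = sqrt(14)/28 < C_P = 1/(2*π).

u(x) = 3/4·x^2·(1/2 − x), so u'(x) = 3*x*(1 - 3*x)/4.
u(x) = 3/4·x^2·(1/2 − x) vanishes at x = 0 and x = 1/2, so u ∈ H^1_0(0, 1/2). Differentiate via the product rule and integrate the resulting polynomials term by term.
  ∫_0^1/2 u² dx = ∫_0^1/2 (9*x^6/16 - 9*x^5/16 + 9*x^4/64) dx. Term by term:
    ∫_0^1/2 9*x^6/16 dx = 9/14336;  ∫_0^1/2 -9*x^5/16 dx = -3/2048;  ∫_0^1/2 9*x^4/64 dx = 9/10240.
  Sum: 9/14336 − 3/2048 + 9/10240 = 3/71680.
  ∫_0^1/2 (u')² dx = ∫_0^1/2 (81*x^4/16 - 27*x^3/8 + 9*x^2/16) dx. Term by term:
    ∫_0^1/2 81*x^4/16 dx = 81/2560;  ∫_0^1/2 -27*x^3/8 dx = -27/512;  ∫_0^1/2 9*x^2/16 dx = 3/128.
  Sum: 81/2560 − 27/512 + 3/128 = 3/1280.
∫_0^1/2 u² dx = 3/71680, so ||u||_L² = sqrt(210)/2240.
∫_0^1/2 (u')² dx = 3/1280, so ||u'||_L² = sqrt(15)/80.
Ratio ||u||_L² / ||u'||_L² = sqrt(14)/28.
Sharp Poincaré constant on H^1_0(0, 1/2) is C_P = L/π = 1/(2*π), achieved by sin(2*π·x).
A polynomial bump cannot attain the sharp Poincaré constant (only the first sine eigenfunction does), so the ratio is strictly less than C_P, consistent with ||u||_L² ≤ C_P ||u'||_L².


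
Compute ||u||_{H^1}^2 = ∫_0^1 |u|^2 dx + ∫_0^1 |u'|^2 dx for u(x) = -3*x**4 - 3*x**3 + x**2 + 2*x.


||u||_{H^1}^2 = 2419/60

The H^1 norm (squared) on an interval (0, L) is
  ||u||_{H^1}^2 = ∫_0^L u(x)^2 dx + ∫_0^L u'(x)^2 dx.
Compute u'(x) = -12*x**3 - 9*x**2 + 2*x + 2.
Then u(x)^2 = 9*x**8 + 18*x**7 + 3*x**6 - 18*x**5 - 11*x**4 + 4*x**3 + 4*x**2 and u'(x)^2 = 144*x**6 + 216*x**5 + 33*x**4 - 84*x**3 - 32*x**2 + 8*x + 4.
Integrate each monomial from 0 to 1 using ∫_0^1 c·x^n dx = c·1^(n+1)/(n+1):
  ∫_0^1 u(x)^2 dx = ∫_0^1 (9*x^8 + 18*x^7 + 3*x^6 - 18*x^5 - 11*x^4 + 4*x^3 + 4*x^2) dx. Term by term:
    ∫_0^1 9*x^8 dx = 1;  ∫_0^1 18*x^7 dx = 9/4;  ∫_0^1 3*x^6 dx = 3/7;
    ∫_0^1 -18*x^5 dx = -3;  ∫_0^1 -11*x^4 dx = -11/5;  ∫_0^1 4*x^3 dx = 1;
    ∫_0^1 4*x^2 dx = 4/3.
  Sum: 1 + 9/4 + 3/7 − 3 − 11/5 + 1 + 4/3 = 341/420.
  ∫_0^1 u'(x)^2 dx = ∫_0^1 (144*x^6 + 216*x^5 + 33*x^4 - 84*x^3 - 32*x^2 + 8*x + 4) dx. Term by term:
    ∫_0^1 144*x^6 dx = 144/7;  ∫_0^1 216*x^5 dx = 36;  ∫_0^1 33*x^4 dx = 33/5;
    ∫_0^1 -84*x^3 dx = -21;  ∫_0^1 -32*x^2 dx = -32/3;  ∫_0^1 8*x dx = 4;
    ∫_0^1 4 dx = 4.
  Sum: 144/7 + 36 + 33/5 − 21 − 32/3 + 4 + 4 = 4148/105.
Adding: ||u||_{H^1}^2 = 341/420 + 4148/105 = 2419/60.


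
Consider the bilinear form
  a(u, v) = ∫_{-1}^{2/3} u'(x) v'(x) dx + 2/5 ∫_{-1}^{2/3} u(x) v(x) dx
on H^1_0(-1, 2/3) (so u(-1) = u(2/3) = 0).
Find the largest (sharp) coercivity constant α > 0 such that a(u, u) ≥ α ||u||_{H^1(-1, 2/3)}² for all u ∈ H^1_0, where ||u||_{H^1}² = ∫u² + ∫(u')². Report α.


α = (10 + 9*π^2)/(25 + 9*π^2)

Coercivity of a(·,·) on H^1_0(-1, 2/3) means a(u, u) ≥ α ||u||_{H^1}² for every u ∈ H^1_0.
The interval has length L = 5/3, and Poincaré/coercivity depend only on L. Here a(u, u) = ∫(u')² + (2/5)·∫u².
Here 0 < c = 2/5 < 1. The condition a(u,u) ≥ α||u||_{H^1}² reads (1−α)∫(u')² ≥ (α−c)∫u². Any admissible α is ≤ 1 (rapidly oscillating u have ∫u²/∫(u')² → 0), and α = 1 would force 0 ≥ (1−c)∫u², impossible since c < 1; so 1−α > 0. By the sharp Poincaré inequality on H^1_0 of an interval of length L, ∫(u')² ≥ (π/L)²∫u² with equality for the first sine mode sin(π(x−x₀)/L) (x₀ the left endpoint), so the inequality holds for all u iff (1−α)(π/L)² ≥ α − c, i.e. α ≤ ((π/L)² + c)/((π/L)² + 1) = (1 + c(L/π)²)/(1 + (L/π)²). With (π/L)² = 9*π^2/25 and c = 2/5, the largest admissible constant is α = ((π/L)² + c)/((π/L)² + 1).
Simplifying, α = (10 + 9*π^2)/(25 + 9*π^2).


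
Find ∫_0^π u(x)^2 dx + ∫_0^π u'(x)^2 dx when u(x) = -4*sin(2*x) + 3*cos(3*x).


||u||_{H^1(0,π)}^2 = 192 + 85*π

u'(x) = -9*sin(3*x) - 8*cos(2*x).
Expand u² and (u')² and integrate term by term on (0, π), using: for integers n ≥ 1, ∫_0^π sin²(nx) dx = ∫_0^π cos²(nx) dx = π/2; for n ≠ n', ∫_0^π sin(nx)sin(n'x) dx = ∫_0^π cos(nx)cos(n'x) dx = 0; and by product-to-sum, ∫_0^π sin(nx)cos(n'x) dx = ½∫_0^π [sin((n+n')x) + sin((n−n')x)] dx, which is 0 when n+n' is even and 2n/(n²−n'²) when n+n' is odd (it need not vanish on (0, π)).
  u² squared terms: (-4)²·∫sin(2x)² dx = 16·π/2 = 8*π;  (3)²·∫cos(3x)² dx = 9·π/2 = 9*π/2.
  u² cross terms: 2·(-4)·(3)·∫sin(2x)·cos(3x) dx = -24·(-4/5) = 96/5.
  So ∫_0^π u² dx = 8*π + 9*π/2 + 96/5 = 96/5 + 25*π/2.
  (u')² squared terms: (-9)²·∫sin(3x)² dx = 81·π/2 = 81*π/2;  (-8)²·∫cos(2x)² dx = 64·π/2 = 32*π.
  (u')² cross terms: 2·(-9)·(-8)·∫sin(3x)·cos(2x) dx = 144·(6/5) = 864/5.
  So ∫_0^π (u')² dx = 81*π/2 + 32*π + 864/5 = 864/5 + 145*π/2.
||u||_{H^1}^2 = (96/5 + 25*π/2) + (864/5 + 145*π/2) = 192 + 85*π.


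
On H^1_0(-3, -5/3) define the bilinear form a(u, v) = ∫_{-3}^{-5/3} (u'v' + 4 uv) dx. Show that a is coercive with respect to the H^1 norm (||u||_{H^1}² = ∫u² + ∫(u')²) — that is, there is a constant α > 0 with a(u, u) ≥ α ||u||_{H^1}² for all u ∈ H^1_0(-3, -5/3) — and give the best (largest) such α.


α = 1

Coercivity of a(·,·) on H^1_0(-3, -5/3) means a(u, u) ≥ α ||u||_{H^1}² for every u ∈ H^1_0.
The interval has length L = 4/3, and Poincaré/coercivity depend only on L. Here a(u, u) = ∫(u')² + (4)·∫u².
Here c = 4 ≥ 1, so a(u,u) = ∫(u')² + c∫u² ≥ ∫(u')² + ∫u² = ||u||_{H^1}², i.e. α = 1 works. No larger α is possible: a(u,u) ≥ α||u||_{H^1}² means (1−α)∫(u')² ≥ (α−c)∫u², and for the modes u_n = sin(nπ(x−x₀)/L) (x₀ the left endpoint) one has ∫u_n²/∫(u_n')² = (L/(nπ))² → 0, so a(u_n,u_n)/||u_n||_{H^1}² → 1. Hence the optimal constant is α = 1.
Therefore α = 1.


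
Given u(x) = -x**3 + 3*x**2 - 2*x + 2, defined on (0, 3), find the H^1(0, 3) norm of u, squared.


||u||_{H^1}^2 = 1947/35

The H^1 norm (squared) on an interval (0, L) is
  ||u||_{H^1}^2 = ∫_0^L u(x)^2 dx + ∫_0^L u'(x)^2 dx.
Compute u'(x) = -3*x**2 + 6*x - 2.
Then u(x)^2 = x**6 - 6*x**5 + 13*x**4 - 16*x**3 + 16*x**2 - 8*x + 4 and u'(x)^2 = 9*x**4 - 36*x**3 + 48*x**2 - 24*x + 4.
Integrate each monomial from 0 to 3 using ∫_0^3 c·x^n dx = c·3^(n+1)/(n+1):
  ∫_0^3 u(x)^2 dx = ∫_0^3 (x^6 - 6*x^5 + 13*x^4 - 16*x^3 + 16*x^2 - 8*x + 4) dx. Term by term:
    ∫_0^3 x^6 dx = 2187/7;  ∫_0^3 -6*x^5 dx = -729;  ∫_0^3 13*x^4 dx = 3159/5;
    ∫_0^3 -16*x^3 dx = -324;  ∫_0^3 16*x^2 dx = 144;  ∫_0^3 -8*x dx = -36;
    ∫_0^3 4 dx = 12.
  Sum: 2187/7 − 729 + 3159/5 − 324 + 144 − 36 + 12 = 393/35.
  ∫_0^3 u'(x)^2 dx = ∫_0^3 (9*x^4 - 36*x^3 + 48*x^2 - 24*x + 4) dx. Term by term:
    ∫_0^3 9*x^4 dx = 2187/5;  ∫_0^3 -36*x^3 dx = -729;  ∫_0^3 48*x^2 dx = 432;
    ∫_0^3 -24*x dx = -108;  ∫_0^3 4 dx = 12.
  Sum: 2187/5 − 729 + 432 − 108 + 12 = 222/5.
Adding: ||u||_{H^1}^2 = 393/35 + 222/5 = 1947/35.


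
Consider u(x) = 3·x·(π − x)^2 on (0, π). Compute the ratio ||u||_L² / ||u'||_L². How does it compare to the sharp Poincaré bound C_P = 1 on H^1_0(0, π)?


||u||_L² / ||u'||_L² = sqrt(14)*π/14 < C_P = 1.

u(x) = 3·x·(π − x)^2, so u'(x) = 3*(x - π)*(3*x - π).
u(x) = 3·x·(π − x)^2 vanishes at x = 0 and x = π, so u ∈ H^1_0(0, π). Differentiate via the product rule and integrate the resulting polynomials term by term.
  ∫_0^π u² dx = ∫_0^π (9*x^6 - 36*π*x^5 + 54*π^2*x^4 - 36*π^3*x^3 + 9*π^4*x^2) dx. Term by term:
    ∫_0^π 9*x^6 dx = 9*π^7/7;  ∫_0^π -36*π*x^5 dx = -6*π^7;  ∫_0^π 54*π^2*x^4 dx = 54*π^7/5;
    ∫_0^π -36*π^3*x^3 dx = -9*π^7;  ∫_0^π 9*π^4*x^2 dx = 3*π^7.
  Sum: 9*π^7/7 − 6*π^7 + 54*π^7/5 − 9*π^7 + 3*π^7 = 3*π^7/35.
  ∫_0^π (u')² dx = ∫_0^π (81*x^4 - 216*π*x^3 + 198*π^2*x^2 - 72*π^3*x + 9*π^4) dx. Term by term:
    ∫_0^π 81*x^4 dx = 81*π^5/5;  ∫_0^π -216*π*x^3 dx = -54*π^5;  ∫_0^π 198*π^2*x^2 dx = 66*π^5;
    ∫_0^π -72*π^3*x dx = -36*π^5;  ∫_0^π 9*π^4 dx = 9*π^5.
  Sum: 81*π^5/5 − 54*π^5 + 66*π^5 − 36*π^5 + 9*π^5 = 6*π^5/5.
∫_0^π u² dx = 3*π^7/35, so ||u||_L² = sqrt(105)*π^(7/2)/35.
∫_0^π (u')² dx = 6*π^5/5, so ||u'||_L² = sqrt(30)*π^(5/2)/5.
Ratio ||u||_L² / ||u'||_L² = sqrt(14)*π/14.
Sharp Poincaré constant on H^1_0(0, π) is C_P = L/π = 1, achieved by sin(x).
A polynomial bump cannot attain the sharp Poincaré constant (only the first sine eigenfunction does), so the ratio is strictly less than C_P, consistent with ||u||_L² ≤ C_P ||u'||_L².


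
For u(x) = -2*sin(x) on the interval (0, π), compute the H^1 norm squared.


||u||_{H^1(0,π)}^2 = 4*π

u'(x) = -2*cos(x).
Expand u² and (u')² and integrate term by term on (0, π), using: for integers n ≥ 1, ∫_0^π sin²(nx) dx = ∫_0^π cos²(nx) dx = π/2; for n ≠ n', ∫_0^π sin(nx)sin(n'x) dx = ∫_0^π cos(nx)cos(n'x) dx = 0; and by product-to-sum, ∫_0^π sin(nx)cos(n'x) dx = ½∫_0^π [sin((n+n')x) + sin((n−n')x)] dx, which is 0 when n+n' is even and 2n/(n²−n'²) when n+n' is odd (it need not vanish on (0, π)).
  u² squared terms: (-2)²·∫sin(x)² dx = 4·π/2 = 2*π.
  So ∫_0^π u² dx = 2*π.
  (u')² squared terms: (-2)²·∫cos(x)² dx = 4·π/2 = 2*π.
  So ∫_0^π (u')² dx = 2*π.
||u||_{H^1}^2 = (2*π) + (2*π) = 4*π.


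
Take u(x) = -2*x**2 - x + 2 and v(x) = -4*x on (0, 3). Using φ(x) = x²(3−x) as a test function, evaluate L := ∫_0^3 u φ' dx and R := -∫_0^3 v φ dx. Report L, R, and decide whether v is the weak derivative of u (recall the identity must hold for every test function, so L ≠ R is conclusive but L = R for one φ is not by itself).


LHS = 1107/20, RHS = 243/5. No, v is not the weak derivative of u.

u(x) = -2*x**2 - x + 2, classical derivative u'(x) = -4*x - 1.
φ(x) = x²(3−x), so φ'(x) = 3*x*(2 - x).
Note φ(0) = φ(3) = 0, so the boundary term u·φ vanishes.
LHS = ∫_0^3 u(x) φ'(x) dx = ∫_0^3 (6*x^4 - 9*x^3 - 12*x^2 + 12*x) dx. Term by term:
  ∫_0^3 6*x^4 dx = 1458/5;  ∫_0^3 -9*x^3 dx = -729/4;  ∫_0^3 -12*x^2 dx = -108;
  ∫_0^3 12*x dx = 54.
Sum: 1458/5 − 729/4 − 108 + 54 = 1107/20.
So LHS = 1107/20.
∫_0^3 v(x) φ(x) dx = ∫_0^3 (4*x^4 - 12*x^3) dx. Term by term:
  ∫_0^3 4*x^4 dx = 972/5;  ∫_0^3 -12*x^3 dx = -243.
Sum: 972/5 − 243 = -243/5.
So RHS = -∫_0^3 v(x) φ(x) dx = 243/5.
LHS − RHS = 27/4 ≠ 0, so the identity fails.
(For a valid weak derivative the identity must hold for EVERY test function, in particular this one. The failure shows v is NOT the weak derivative of u.)
Correct weak derivative would be u'(x) = -4*x - 1.


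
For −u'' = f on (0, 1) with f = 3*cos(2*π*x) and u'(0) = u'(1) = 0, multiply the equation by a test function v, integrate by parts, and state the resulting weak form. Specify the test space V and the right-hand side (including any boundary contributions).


V = H^1(0, 1) (no boundary constraint on v; u is determined up to an additive constant); weak form: ∫_0^1 u'v' dx = ∫_0^1 (3*cos(2*π*x)) v dx for all v ∈ V.

Multiply both sides by a test function v and integrate from 0 to 1:
  ∫_0^1 −u''(x) v(x) dx = ∫_0^1 f(x) v(x) dx.
Integrate the LHS by parts once:
  ∫_0^1 −u'' v dx = −[u'(x) v(x)]_0^1 + ∫_0^1 u'(x) v'(x) dx.
Thus ∫_0^1 u'(x) v'(x) dx = ∫_0^1 f(x) v(x) dx + [u'(x) v(x)]_0^1.
Choose V so that boundary terms are either known or forced to vanish.
u has homogeneous Neumann: u'(0) = u'(1) = 0. So [u' v]_0^1 = 0·v(1) − 0·v(0) = 0 for any v; take V = H^1(0, 1).
Weak formulation: find u (satisfying any essential BC) such that ∫_0^1 u'(x) v'(x) dx = ∫_0^1 f v dx for all v ∈ V (homogeneous Neumann, so boundary terms vanish).
Substituting f(x) = 3*cos(2*π*x), the right-hand side is ∫_0^1 (3*cos(2*π*x)) v dx.
Compatibility check (pure Neumann): taking v ≡ 1 ∈ V gives 0 = ∫_0^1 f dx + (0) − (0), i.e. ∫_0^1 f dx must equal u'(0) − u'(1) = 0. Indeed ∫_0^1 (3*cos(2*π*x)) dx = 0, so the data are compatible. The solution is then unique only up to an additive constant (fix it e.g. by requiring ∫_0^1 u dx = 0).


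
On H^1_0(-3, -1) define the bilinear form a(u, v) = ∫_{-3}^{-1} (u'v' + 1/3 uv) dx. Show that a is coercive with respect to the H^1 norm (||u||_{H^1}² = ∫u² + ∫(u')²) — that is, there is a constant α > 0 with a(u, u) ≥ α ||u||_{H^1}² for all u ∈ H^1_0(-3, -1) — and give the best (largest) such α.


α = (4/3 + π^2)/(4 + π^2)

Coercivity of a(·,·) on H^1_0(-3, -1) means a(u, u) ≥ α ||u||_{H^1}² for every u ∈ H^1_0.
The interval has length L = 2, and Poincaré/coercivity depend only on L. Here a(u, u) = ∫(u')² + (1/3)·∫u².
Here 0 < c = 1/3 < 1. The condition a(u,u) ≥ α||u||_{H^1}² reads (1−α)∫(u')² ≥ (α−c)∫u². Any admissible α is ≤ 1 (rapidly oscillating u have ∫u²/∫(u')² → 0), and α = 1 would force 0 ≥ (1−c)∫u², impossible since c < 1; so 1−α > 0. By the sharp Poincaré inequality on H^1_0 of an interval of length L, ∫(u')² ≥ (π/L)²∫u² with equality for the first sine mode sin(π(x−x₀)/L) (x₀ the left endpoint), so the inequality holds for all u iff (1−α)(π/L)² ≥ α − c, i.e. α ≤ ((π/L)² + c)/((π/L)² + 1) = (1 + c(L/π)²)/(1 + (L/π)²). With (π/L)² = π^2/4 and c = 1/3, the largest admissible constant is α = ((π/L)² + c)/((π/L)² + 1).
Simplifying, α = (4/3 + π^2)/(4 + π^2).


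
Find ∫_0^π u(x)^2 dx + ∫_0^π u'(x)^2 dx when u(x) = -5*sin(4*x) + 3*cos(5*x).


||u||_{H^1(0,π)}^2 = 2080/3 + 659*π/2

u'(x) = -15*sin(5*x) - 20*cos(4*x).
Expand u² and (u')² and integrate term by term on (0, π), using: for integers n ≥ 1, ∫_0^π sin²(nx) dx = ∫_0^π cos²(nx) dx = π/2; for n ≠ n', ∫_0^π sin(nx)sin(n'x) dx = ∫_0^π cos(nx)cos(n'x) dx = 0; and by product-to-sum, ∫_0^π sin(nx)cos(n'x) dx = ½∫_0^π [sin((n+n')x) + sin((n−n')x)] dx, which is 0 when n+n' is even and 2n/(n²−n'²) when n+n' is odd (it need not vanish on (0, π)).
  u² squared terms: (-5)²·∫sin(4x)² dx = 25·π/2 = 25*π/2;  (3)²·∫cos(5x)² dx = 9·π/2 = 9*π/2.
  u² cross terms: 2·(-5)·(3)·∫sin(4x)·cos(5x) dx = -30·(-8/9) = 80/3.
  So ∫_0^π u² dx = 25*π/2 + 9*π/2 + 80/3 = 80/3 + 17*π.
  (u')² squared terms: (-20)²·∫cos(4x)² dx = 400·π/2 = 200*π;  (-15)²·∫sin(5x)² dx = 225·π/2 = 225*π/2.
  (u')² cross terms: 2·(-20)·(-15)·∫cos(4x)·sin(5x) dx = 600·(10/9) = 2000/3.
  So ∫_0^π (u')² dx = 200*π + 225*π/2 + 2000/3 = 2000/3 + 625*π/2.
||u||_{H^1}^2 = (80/3 + 17*π) + (2000/3 + 625*π/2) = 2080/3 + 659*π/2.


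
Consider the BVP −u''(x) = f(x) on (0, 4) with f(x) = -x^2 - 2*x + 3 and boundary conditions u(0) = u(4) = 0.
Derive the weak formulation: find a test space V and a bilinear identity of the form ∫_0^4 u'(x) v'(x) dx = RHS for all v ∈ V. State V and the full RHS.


V = H^1_0(0, 4) (so v(0) = v(4) = 0); weak form: ∫_0^4 u'v' dx = ∫_0^4 (-x^2 - 2*x + 3) v dx for all v ∈ V.

Multiply both sides by a test function v and integrate from 0 to 4:
  ∫_0^4 −u''(x) v(x) dx = ∫_0^4 f(x) v(x) dx.
Integrate the LHS by parts once:
  ∫_0^4 −u'' v dx = −[u'(x) v(x)]_0^4 + ∫_0^4 u'(x) v'(x) dx.
Thus ∫_0^4 u'(x) v'(x) dx = ∫_0^4 f(x) v(x) dx + [u'(x) v(x)]_0^4.
Choose V so that boundary terms are either known or forced to vanish.
u is Dirichlet: u(0) = u(4) = 0. Let V = H^1_0(0, 4); then v(0) = v(4) = 0, and [u' v]_0^4 = 0.
Weak formulation: find u (satisfying any essential BC) such that ∫_0^4 u'(x) v'(x) dx = ∫_0^4 f v dx for all v ∈ V.
Substituting f(x) = -x^2 - 2*x + 3, the right-hand side is ∫_0^4 (-x^2 - 2*x + 3) v dx.


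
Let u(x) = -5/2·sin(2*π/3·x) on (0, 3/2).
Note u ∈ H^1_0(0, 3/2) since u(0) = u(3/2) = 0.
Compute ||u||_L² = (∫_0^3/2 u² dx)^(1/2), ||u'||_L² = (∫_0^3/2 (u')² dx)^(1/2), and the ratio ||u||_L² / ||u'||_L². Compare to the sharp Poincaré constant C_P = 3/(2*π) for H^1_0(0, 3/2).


||u||_L² / ||u'||_L² = 3/(2*π) = C_P.

u(x) = -5/2·sin(2*π/3·x), so u'(x) = -5*π*cos(2*π*x/3)/3.
Writing u(x) = A·sin(kπx/L) with A = -5/2 and k = 1, use ∫_0^L sin²(kπx/L) dx = L/2 and ∫_0^L cos²(kπx/L) dx = L/2.
u² = 25/4·sin²(2*π/3·x) and (u')² = 25*π^2/9·cos²(2*π/3·x), and each of sin², cos² integrates to L/2 = 3/4 over (0, 3/2).
∫_0^3/2 u² dx = 75/16, so ||u||_L² = 5*sqrt(3)/4.
∫_0^3/2 (u')² dx = 25*π^2/12, so ||u'||_L² = 5*sqrt(3)*π/6.
Ratio ||u||_L² / ||u'||_L² = 3/(2*π).
Sharp Poincaré constant on H^1_0(0, 3/2) is C_P = L/π = 3/(2*π), achieved by sin(2*π/3·x).
This is the k = 1 eigenfunction (up to amplitude), so the ratio equals the sharp Poincaré constant exactly.


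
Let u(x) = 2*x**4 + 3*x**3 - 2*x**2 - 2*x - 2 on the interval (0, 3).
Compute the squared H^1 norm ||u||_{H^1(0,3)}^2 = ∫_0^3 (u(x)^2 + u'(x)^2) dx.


||u||_{H^1}^2 = 3631947/70

The H^1 norm (squared) on an interval (0, L) is
  ||u||_{H^1}^2 = ∫_0^L u(x)^2 dx + ∫_0^L u'(x)^2 dx.
Compute u'(x) = 8*x**3 + 9*x**2 - 4*x - 2.
Then u(x)^2 = 4*x**8 + 12*x**7 + x**6 - 20*x**5 - 16*x**4 - 4*x**3 + 12*x**2 + 8*x + 4 and u'(x)^2 = 64*x**6 + 144*x**5 + 17*x**4 - 104*x**3 - 20*x**2 + 16*x + 4.
Integrate each monomial from 0 to 3 using ∫_0^3 c·x^n dx = c·3^(n+1)/(n+1):
  ∫_0^3 u(x)^2 dx = ∫_0^3 (4*x^8 + 12*x^7 + x^6 - 20*x^5 - 16*x^4 - 4*x^3 + 12*x^2 + 8*x + 4) dx. Term by term:
    ∫_0^3 4*x^8 dx = 8748;  ∫_0^3 12*x^7 dx = 19683/2;  ∫_0^3 x^6 dx = 2187/7;
    ∫_0^3 -20*x^5 dx = -2430;  ∫_0^3 -16*x^4 dx = -3888/5;  ∫_0^3 -4*x^3 dx = -81;
    ∫_0^3 12*x^2 dx = 108;  ∫_0^3 8*x dx = 36;  ∫_0^3 4 dx = 12.
  Sum: 8748 + 19683/2 + 2187/7 − 2430 − 3888/5 − 81 + 108 + 36 + 12 = 1103853/70.
  ∫_0^3 u'(x)^2 dx = ∫_0^3 (64*x^6 + 144*x^5 + 17*x^4 - 104*x^3 - 20*x^2 + 16*x + 4) dx. Term by term:
    ∫_0^3 64*x^6 dx = 139968/7;  ∫_0^3 144*x^5 dx = 17496;  ∫_0^3 17*x^4 dx = 4131/5;
    ∫_0^3 -104*x^3 dx = -2106;  ∫_0^3 -20*x^2 dx = -180;  ∫_0^3 16*x dx = 72;
    ∫_0^3 4 dx = 12.
  Sum: 139968/7 + 17496 + 4131/5 − 2106 − 180 + 72 + 12 = 1264047/35.
Adding: ||u||_{H^1}^2 = 1103853/70 + 1264047/35 = 3631947/70.


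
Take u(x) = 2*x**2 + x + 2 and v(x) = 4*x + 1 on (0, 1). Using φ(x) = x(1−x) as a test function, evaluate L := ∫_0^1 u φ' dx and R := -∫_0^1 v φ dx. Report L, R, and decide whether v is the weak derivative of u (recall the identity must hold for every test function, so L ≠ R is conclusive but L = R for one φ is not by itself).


LHS = -1/2, RHS = -1/2. Yes, v = u' weakly.

u(x) = 2*x**2 + x + 2, classical derivative u'(x) = 4*x + 1.
φ(x) = x(1−x), so φ'(x) = 1 - 2*x.
Note φ(0) = φ(1) = 0, so the boundary term u·φ vanishes.
LHS = ∫_0^1 u(x) φ'(x) dx = ∫_0^1 (-4*x^3 - 3*x + 2) dx. Term by term:
  ∫_0^1 -4*x^3 dx = -1;  ∫_0^1 -3*x dx = -3/2;  ∫_0^1 2 dx = 2.
Sum: -1 − 3/2 + 2 = -1/2.
So LHS = -1/2.
∫_0^1 v(x) φ(x) dx = ∫_0^1 (-4*x^3 + 3*x^2 + x) dx. Term by term:
  ∫_0^1 -4*x^3 dx = -1;  ∫_0^1 3*x^2 dx = 1;  ∫_0^1 x dx = 1/2.
Sum: -1 + 1 + 1/2 = 1/2.
So RHS = -∫_0^1 v(x) φ(x) dx = -1/2.
LHS = RHS, so the identity holds for this test φ.
Moreover u is smooth here and v(x) = u'(x) = 4*x + 1 pointwise, so the identity holds for every test function. Hence v is the weak derivative of u.


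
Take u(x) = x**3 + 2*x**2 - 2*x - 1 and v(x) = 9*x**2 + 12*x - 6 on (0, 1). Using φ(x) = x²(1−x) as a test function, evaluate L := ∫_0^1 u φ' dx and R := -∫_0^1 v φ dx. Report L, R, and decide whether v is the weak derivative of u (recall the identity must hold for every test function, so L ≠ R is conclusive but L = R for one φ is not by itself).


LHS = -2/15, RHS = -2/5. No, v is not the weak derivative of u.

u(x) = x**3 + 2*x**2 - 2*x - 1, classical derivative u'(x) = 3*x**2 + 4*x - 2.
φ(x) = x²(1−x), so φ'(x) = x*(2 - 3*x).
Note φ(0) = φ(1) = 0, so the boundary term u·φ vanishes.
LHS = ∫_0^1 u(x) φ'(x) dx = ∫_0^1 (-3*x^5 - 4*x^4 + 10*x^3 - x^2 - 2*x) dx. Term by term:
  ∫_0^1 -3*x^5 dx = -1/2;  ∫_0^1 -4*x^4 dx = -4/5;  ∫_0^1 10*x^3 dx = 5/2;
  ∫_0^1 -x^2 dx = -1/3;  ∫_0^1 -2*x dx = -1.
Sum: -1/2 − 4/5 + 5/2 − 1/3 − 1 = -2/15.
So LHS = -2/15.
∫_0^1 v(x) φ(x) dx = ∫_0^1 (-9*x^5 - 3*x^4 + 18*x^3 - 6*x^2) dx. Term by term:
  ∫_0^1 -9*x^5 dx = -3/2;  ∫_0^1 -3*x^4 dx = -3/5;  ∫_0^1 18*x^3 dx = 9/2;
  ∫_0^1 -6*x^2 dx = -2.
Sum: -3/2 − 3/5 + 9/2 − 2 = 2/5.
So RHS = -∫_0^1 v(x) φ(x) dx = -2/5.
LHS − RHS = 4/15 ≠ 0, so the identity fails.
(For a valid weak derivative the identity must hold for EVERY test function, in particular this one. The failure shows v is NOT the weak derivative of u.)
Correct weak derivative would be u'(x) = 3*x**2 + 4*x - 2.


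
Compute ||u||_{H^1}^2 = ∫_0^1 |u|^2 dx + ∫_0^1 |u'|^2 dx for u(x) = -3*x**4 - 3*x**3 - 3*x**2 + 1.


||u||_{H^1}^2 = 20829/140

The H^1 norm (squared) on an interval (0, L) is
  ||u||_{H^1}^2 = ∫_0^L u(x)^2 dx + ∫_0^L u'(x)^2 dx.
Compute u'(x) = -12*x**3 - 9*x**2 - 6*x.
Then u(x)^2 = 9*x**8 + 18*x**7 + 27*x**6 + 18*x**5 + 3*x**4 - 6*x**3 - 6*x**2 + 1 and u'(x)^2 = 144*x**6 + 216*x**5 + 225*x**4 + 108*x**3 + 36*x**2.
Integrate each monomial from 0 to 1 using ∫_0^1 c·x^n dx = c·1^(n+1)/(n+1):
  ∫_0^1 u(x)^2 dx = ∫_0^1 (9*x^8 + 18*x^7 + 27*x^6 + 18*x^5 + 3*x^4 - 6*x^3 - 6*x^2 + 1) dx. Term by term:
    ∫_0^1 9*x^8 dx = 1;  ∫_0^1 18*x^7 dx = 9/4;  ∫_0^1 27*x^6 dx = 27/7;
    ∫_0^1 18*x^5 dx = 3;  ∫_0^1 3*x^4 dx = 3/5;  ∫_0^1 -6*x^3 dx = -3/2;
    ∫_0^1 -6*x^2 dx = -2;  ∫_0^1 1 dx = 1.
  Sum: 1 + 9/4 + 27/7 + 3 + 3/5 − 3/2 − 2 + 1 = 1149/140.
  ∫_0^1 u'(x)^2 dx = ∫_0^1 (144*x^6 + 216*x^5 + 225*x^4 + 108*x^3 + 36*x^2) dx. Term by term:
    ∫_0^1 144*x^6 dx = 144/7;  ∫_0^1 216*x^5 dx = 36;  ∫_0^1 225*x^4 dx = 45;
    ∫_0^1 108*x^3 dx = 27;  ∫_0^1 36*x^2 dx = 12.
  Sum: 144/7 + 36 + 45 + 27 + 12 = 984/7.
Adding: ||u||_{H^1}^2 = 1149/140 + 984/7 = 20829/140.


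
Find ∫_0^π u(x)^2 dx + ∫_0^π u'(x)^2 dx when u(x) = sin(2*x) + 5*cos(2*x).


||u||_{H^1(0,π)}^2 = 65*π

u'(x) = -10*sin(2*x) + 2*cos(2*x).
Expand u² and (u')² and integrate term by term on (0, π), using: for integers n ≥ 1, ∫_0^π sin²(nx) dx = ∫_0^π cos²(nx) dx = π/2; for n ≠ n', ∫_0^π sin(nx)sin(n'x) dx = ∫_0^π cos(nx)cos(n'x) dx = 0; and by product-to-sum, ∫_0^π sin(nx)cos(n'x) dx = ½∫_0^π [sin((n+n')x) + sin((n−n')x)] dx, which is 0 when n+n' is even and 2n/(n²−n'²) when n+n' is odd (it need not vanish on (0, π)).
  u² squared terms: (5)²·∫cos(2x)² dx = 25·π/2 = 25*π/2;  (1)²·∫sin(2x)² dx = 1·π/2 = π/2.
  u² cross terms: 2·(5)·(1)·∫cos(2x)·sin(2x) dx = 10·(0) = 0.
  So ∫_0^π u² dx = 25*π/2 + π/2 + 0 = 13*π.
  (u')² squared terms: (-10)²·∫sin(2x)² dx = 100·π/2 = 50*π;  (2)²·∫cos(2x)² dx = 4·π/2 = 2*π.
  (u')² cross terms: 2·(-10)·(2)·∫sin(2x)·cos(2x) dx = -40·(0) = 0.
  So ∫_0^π (u')² dx = 50*π + 2*π + 0 = 52*π.
||u||_{H^1}^2 = (13*π) + (52*π) = 65*π.


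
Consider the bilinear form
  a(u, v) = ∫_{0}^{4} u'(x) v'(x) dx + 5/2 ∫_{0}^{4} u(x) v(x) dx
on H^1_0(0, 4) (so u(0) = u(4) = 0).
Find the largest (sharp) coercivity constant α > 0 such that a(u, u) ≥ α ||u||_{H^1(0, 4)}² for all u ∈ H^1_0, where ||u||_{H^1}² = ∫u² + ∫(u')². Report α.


α = 1

Coercivity of a(·,·) on H^1_0(0, 4) means a(u, u) ≥ α ||u||_{H^1}² for every u ∈ H^1_0.
The interval has length L = 4, and Poincaré/coercivity depend only on L. Here a(u, u) = ∫(u')² + (5/2)·∫u².
Here c = 5/2 ≥ 1, so a(u,u) = ∫(u')² + c∫u² ≥ ∫(u')² + ∫u² = ||u||_{H^1}², i.e. α = 1 works. No larger α is possible: a(u,u) ≥ α||u||_{H^1}² means (1−α)∫(u')² ≥ (α−c)∫u², and for the modes u_n = sin(nπ(x−x₀)/L) (x₀ the left endpoint) one has ∫u_n²/∫(u_n')² = (L/(nπ))² → 0, so a(u_n,u_n)/||u_n||_{H^1}² → 1. Hence the optimal constant is α = 1.
Therefore α = 1.


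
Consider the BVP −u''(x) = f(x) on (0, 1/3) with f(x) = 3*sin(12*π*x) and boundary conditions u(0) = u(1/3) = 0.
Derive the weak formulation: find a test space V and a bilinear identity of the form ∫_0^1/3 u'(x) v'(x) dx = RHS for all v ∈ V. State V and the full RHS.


V = H^1_0(0, 1/3) (so v(0) = v(1/3) = 0); weak form: ∫_0^1/3 u'v' dx = ∫_0^1/3 (3*sin(12*π*x)) v dx for all v ∈ V.

Multiply both sides by a test function v and integrate from 0 to 1/3:
  ∫_0^1/3 −u''(x) v(x) dx = ∫_0^1/3 f(x) v(x) dx.
Integrate the LHS by parts once:
  ∫_0^1/3 −u'' v dx = −[u'(x) v(x)]_0^1/3 + ∫_0^1/3 u'(x) v'(x) dx.
Thus ∫_0^1/3 u'(x) v'(x) dx = ∫_0^1/3 f(x) v(x) dx + [u'(x) v(x)]_0^1/3.
Choose V so that boundary terms are either known or forced to vanish.
u is Dirichlet: u(0) = u(1/3) = 0. Let V = H^1_0(0, 1/3); then v(0) = v(1/3) = 0, and [u' v]_0^1/3 = 0.
Weak formulation: find u (satisfying any essential BC) such that ∫_0^1/3 u'(x) v'(x) dx = ∫_0^1/3 f v dx for all v ∈ V.
Substituting f(x) = 3*sin(12*π*x), the right-hand side is ∫_0^1/3 (3*sin(12*π*x)) v dx.


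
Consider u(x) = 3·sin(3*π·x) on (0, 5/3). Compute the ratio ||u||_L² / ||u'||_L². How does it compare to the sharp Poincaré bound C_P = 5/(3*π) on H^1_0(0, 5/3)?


||u||_L² / ||u'||_L² = 1/(3*π) < C_P = 5/(3*π).

u(x) = 3·sin(3*π·x), so u'(x) = 9*π*cos(3*π*x).
Writing u(x) = A·sin(kπx/L) with A = 3 and k = 5, use ∫_0^L sin²(kπx/L) dx = L/2 and ∫_0^L cos²(kπx/L) dx = L/2.
u² = 9·sin²(3*π·x) and (u')² = 81*π^2·cos²(3*π·x), and each of sin², cos² integrates to L/2 = 5/6 over (0, 5/3).
∫_0^5/3 u² dx = 15/2, so ||u||_L² = sqrt(30)/2.
∫_0^5/3 (u')² dx = 135*π^2/2, so ||u'||_L² = 3*sqrt(30)*π/2.
Ratio ||u||_L² / ||u'||_L² = 1/(3*π).
Sharp Poincaré constant on H^1_0(0, 5/3) is C_P = L/π = 5/(3*π), achieved by sin(3*π/5·x).
This is the k = 5 harmonic; the ratio L/(kπ) is strictly less than C_P = L/π, consistent with the sharp inequality ||u||_L² ≤ C_P ||u'||_L².


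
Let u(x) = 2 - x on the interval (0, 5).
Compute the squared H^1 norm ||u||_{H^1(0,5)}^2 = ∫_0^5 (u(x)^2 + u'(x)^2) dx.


||u||_{H^1}^2 = 50/3

The H^1 norm (squared) on an interval (0, L) is
  ||u||_{H^1}^2 = ∫_0^L u(x)^2 dx + ∫_0^L u'(x)^2 dx.
Compute u'(x) = -1.
Then u(x)^2 = x**2 - 4*x + 4 and u'(x)^2 = 1.
Integrate each monomial from 0 to 5 using ∫_0^5 c·x^n dx = c·5^(n+1)/(n+1):
  ∫_0^5 u(x)^2 dx = ∫_0^5 (x^2 - 4*x + 4) dx. Term by term:
    ∫_0^5 x^2 dx = 125/3;  ∫_0^5 -4*x dx = -50;  ∫_0^5 4 dx = 20.
  Sum: 125/3 − 50 + 20 = 35/3.
  ∫_0^5 u'(x)^2 dx = ∫_0^5 (1) dx. Term by term:
    ∫_0^5 1 dx = 5.
Adding: ||u||_{H^1}^2 = 35/3 + 5 = 50/3.


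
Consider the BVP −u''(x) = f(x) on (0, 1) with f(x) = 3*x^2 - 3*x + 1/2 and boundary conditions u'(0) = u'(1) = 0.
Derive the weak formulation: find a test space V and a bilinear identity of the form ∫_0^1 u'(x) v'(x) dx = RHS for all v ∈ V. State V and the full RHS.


V = H^1(0, 1) (no boundary constraint on v; u is determined up to an additive constant); weak form: ∫_0^1 u'v' dx = ∫_0^1 (3*x^2 - 3*x + 1/2) v dx for all v ∈ V.

Multiply both sides by a test function v and integrate from 0 to 1:
  ∫_0^1 −u''(x) v(x) dx = ∫_0^1 f(x) v(x) dx.
Integrate the LHS by parts once:
  ∫_0^1 −u'' v dx = −[u'(x) v(x)]_0^1 + ∫_0^1 u'(x) v'(x) dx.
Thus ∫_0^1 u'(x) v'(x) dx = ∫_0^1 f(x) v(x) dx + [u'(x) v(x)]_0^1.
Choose V so that boundary terms are either known or forced to vanish.
u has homogeneous Neumann: u'(0) = u'(1) = 0. So [u' v]_0^1 = 0·v(1) − 0·v(0) = 0 for any v; take V = H^1(0, 1).
Weak formulation: find u (satisfying any essential BC) such that ∫_0^1 u'(x) v'(x) dx = ∫_0^1 f v dx for all v ∈ V (homogeneous Neumann, so boundary terms vanish).
Substituting f(x) = 3*x^2 - 3*x + 1/2, the right-hand side is ∫_0^1 (3*x^2 - 3*x + 1/2) v dx.
Compatibility check (pure Neumann): taking v ≡ 1 ∈ V gives 0 = ∫_0^1 f dx + (0) − (0), i.e. ∫_0^1 f dx must equal u'(0) − u'(1) = 0. Indeed ∫_0^1 (3*x^2 - 3*x + 1/2) dx = 0, so the data are compatible. The solution is then unique only up to an additive constant (fix it e.g. by requiring ∫_0^1 u dx = 0).


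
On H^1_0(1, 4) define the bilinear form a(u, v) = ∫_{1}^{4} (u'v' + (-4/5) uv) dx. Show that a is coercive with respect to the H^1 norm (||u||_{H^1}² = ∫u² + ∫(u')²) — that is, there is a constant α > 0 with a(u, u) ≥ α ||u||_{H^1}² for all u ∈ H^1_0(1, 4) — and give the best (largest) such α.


α = (-36/5 + π^2)/(9 + π^2)

Coercivity of a(·,·) on H^1_0(1, 4) means a(u, u) ≥ α ||u||_{H^1}² for every u ∈ H^1_0.
The interval has length L = 3, and Poincaré/coercivity depend only on L. Here a(u, u) = ∫(u')² + (-4/5)·∫u².
Here c = -4/5 < 0 with |c| < (π/L)² = π^2/9, so coercivity still holds. The condition a(u,u) ≥ α||u||_{H^1}² reads (1−α)∫(u')² ≥ (α−c)∫u². Any admissible α is ≤ 1 (rapidly oscillating u have ∫u²/∫(u')² → 0), and α = 1 would force 0 ≥ (1−c)∫u², impossible since c < 1; so 1−α > 0. By the sharp Poincaré inequality on H^1_0 of an interval of length L, ∫(u')² ≥ (π/L)²∫u² with equality for the first sine mode sin(π(x−x₀)/L) (x₀ the left endpoint), so the inequality holds for all u iff (1−α)(π/L)² ≥ α − c, i.e. α ≤ ((π/L)² + c)/((π/L)² + 1) = (1 + c(L/π)²)/(1 + (L/π)²). (Direct route, valid since c ≤ 0: Poincaré gives c∫u² ≥ c(L/π)²∫(u')², so a(u,u) ≥ (1 + c(L/π)²)∫(u')², while ||u||_{H^1}² ≤ (1 + (L/π)²)∫(u')²; dividing yields the same α.) With (π/L)² = π^2/9 and c = -4/5, the largest admissible constant is α = ((π/L)² + c)/((π/L)² + 1).
Simplifying, α = (-36/5 + π^2)/(9 + π^2).


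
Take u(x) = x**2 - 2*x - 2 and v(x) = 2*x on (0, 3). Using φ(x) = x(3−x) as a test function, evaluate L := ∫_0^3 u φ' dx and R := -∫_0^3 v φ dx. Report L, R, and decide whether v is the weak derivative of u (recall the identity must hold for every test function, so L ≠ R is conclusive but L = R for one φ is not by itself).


LHS = -9/2, RHS = -27/2. No, v is not the weak derivative of u.

u(x) = x**2 - 2*x - 2, classical derivative u'(x) = 2*x - 2.
φ(x) = x(3−x), so φ'(x) = 3 - 2*x.
Note φ(0) = φ(3) = 0, so the boundary term u·φ vanishes.
LHS = ∫_0^3 u(x) φ'(x) dx = ∫_0^3 (-2*x^3 + 7*x^2 - 2*x - 6) dx. Term by term:
  ∫_0^3 -2*x^3 dx = -81/2;  ∫_0^3 7*x^2 dx = 63;  ∫_0^3 -2*x dx = -9;
  ∫_0^3 -6 dx = -18.
Sum: -81/2 + 63 − 9 − 18 = -9/2.
So LHS = -9/2.
∫_0^3 v(x) φ(x) dx = ∫_0^3 (-2*x^3 + 6*x^2) dx. Term by term:
  ∫_0^3 -2*x^3 dx = -81/2;  ∫_0^3 6*x^2 dx = 54.
Sum: -81/2 + 54 = 27/2.
So RHS = -∫_0^3 v(x) φ(x) dx = -27/2.
LHS − RHS = 9 ≠ 0, so the identity fails.
(For a valid weak derivative the identity must hold for EVERY test function, in particular this one. The failure shows v is NOT the weak derivative of u.)
Correct weak derivative would be u'(x) = 2*x - 2.


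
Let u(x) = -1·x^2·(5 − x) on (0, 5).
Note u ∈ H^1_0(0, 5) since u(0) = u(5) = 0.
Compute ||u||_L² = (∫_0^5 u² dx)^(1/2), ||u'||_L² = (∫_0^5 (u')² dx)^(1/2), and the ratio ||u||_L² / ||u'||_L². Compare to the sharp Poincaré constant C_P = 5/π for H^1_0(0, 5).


||u||_L² / ||u'||_L² = 5*sqrt(14)/14 < C_P = 5/π.

u(x) = -1·x^2·(5 − x), so u'(x) = x*(3*x - 10).
u(x) = -1·x^2·(5 − x) vanishes at x = 0 and x = 5, so u ∈ H^1_0(0, 5). Differentiate via the product rule and integrate the resulting polynomials term by term.
  ∫_0^5 u² dx = ∫_0^5 (x^6 - 10*x^5 + 25*x^4) dx. Term by term:
    ∫_0^5 x^6 dx = 78125/7;  ∫_0^5 -10*x^5 dx = -78125/3;  ∫_0^5 25*x^4 dx = 15625.
  Sum: 78125/7 − 78125/3 + 15625 = 15625/21.
  ∫_0^5 (u')² dx = ∫_0^5 (9*x^4 - 60*x^3 + 100*x^2) dx. Term by term:
    ∫_0^5 9*x^4 dx = 5625;  ∫_0^5 -60*x^3 dx = -9375;  ∫_0^5 100*x^2 dx = 12500/3.
  Sum: 5625 − 9375 + 12500/3 = 1250/3.
∫_0^5 u² dx = 15625/21, so ||u||_L² = 125*sqrt(21)/21.
∫_0^5 (u')² dx = 1250/3, so ||u'||_L² = 25*sqrt(6)/3.
Ratio ||u||_L² / ||u'||_L² = 5*sqrt(14)/14.
Sharp Poincaré constant on H^1_0(0, 5) is C_P = L/π = 5/π, achieved by sin(π/5·x).
A polynomial bump cannot attain the sharp Poincaré constant (only the first sine eigenfunction does), so the ratio is strictly less than C_P, consistent with ||u||_L² ≤ C_P ||u'||_L².


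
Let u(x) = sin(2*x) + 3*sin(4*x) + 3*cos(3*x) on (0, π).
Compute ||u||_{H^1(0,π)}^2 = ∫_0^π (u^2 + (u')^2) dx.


||u||_{H^1(0,π)}^2 = 1104/7 + 124*π

u'(x) = -9*sin(3*x) + 2*cos(2*x) + 12*cos(4*x).
Expand u² and (u')² and integrate term by term on (0, π), using: for integers n ≥ 1, ∫_0^π sin²(nx) dx = ∫_0^π cos²(nx) dx = π/2; for n ≠ n', ∫_0^π sin(nx)sin(n'x) dx = ∫_0^π cos(nx)cos(n'x) dx = 0; and by product-to-sum, ∫_0^π sin(nx)cos(n'x) dx = ½∫_0^π [sin((n+n')x) + sin((n−n')x)] dx, which is 0 when n+n' is even and 2n/(n²−n'²) when n+n' is odd (it need not vanish on (0, π)).
  u² squared terms: (3)²·∫cos(3x)² dx = 9·π/2 = 9*π/2;  (3)²·∫sin(4x)² dx = 9·π/2 = 9*π/2;  (1)²·∫sin(2x)² dx = 1·π/2 = π/2.
  u² cross terms: 2·(3)·(3)·∫cos(3x)·sin(4x) dx = 18·(8/7) = 144/7;  2·(3)·(1)·∫cos(3x)·sin(2x) dx = 6·(-4/5) = -24/5;  2·(3)·(1)·∫sin(4x)·sin(2x) dx = 6·(0) = 0.
  So ∫_0^π u² dx = 9*π/2 + 9*π/2 + π/2 + 144/7 − 24/5 + 0 = 552/35 + 19*π/2.
  (u')² squared terms: (-9)²·∫sin(3x)² dx = 81·π/2 = 81*π/2;  (2)²·∫cos(2x)² dx = 4·π/2 = 2*π;  (12)²·∫cos(4x)² dx = 144·π/2 = 72*π.
  (u')² cross terms: 2·(-9)·(2)·∫sin(3x)·cos(2x) dx = -36·(6/5) = -216/5;  2·(-9)·(12)·∫sin(3x)·cos(4x) dx = -216·(-6/7) = 1296/7;  2·(2)·(12)·∫cos(2x)·cos(4x) dx = 48·(0) = 0.
  So ∫_0^π (u')² dx = 81*π/2 + 2*π + 72*π − 216/5 + 1296/7 + 0 = 4968/35 + 229*π/2.
||u||_{H^1}^2 = (552/35 + 19*π/2) + (4968/35 + 229*π/2) = 1104/7 + 124*π.


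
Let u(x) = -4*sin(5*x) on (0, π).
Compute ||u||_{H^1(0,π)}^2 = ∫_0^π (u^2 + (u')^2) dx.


||u||_{H^1(0,π)}^2 = 208*π

u'(x) = -20*cos(5*x).
Expand u² and (u')² and integrate term by term on (0, π), using: for integers n ≥ 1, ∫_0^π sin²(nx) dx = ∫_0^π cos²(nx) dx = π/2; for n ≠ n', ∫_0^π sin(nx)sin(n'x) dx = ∫_0^π cos(nx)cos(n'x) dx = 0; and by product-to-sum, ∫_0^π sin(nx)cos(n'x) dx = ½∫_0^π [sin((n+n')x) + sin((n−n')x)] dx, which is 0 when n+n' is even and 2n/(n²−n'²) when n+n' is odd (it need not vanish on (0, π)).
  u² squared terms: (-4)²·∫sin(5x)² dx = 16·π/2 = 8*π.
  So ∫_0^π u² dx = 8*π.
  (u')² squared terms: (-20)²·∫cos(5x)² dx = 400·π/2 = 200*π.
  So ∫_0^π (u')² dx = 200*π.
||u||_{H^1}^2 = (8*π) + (200*π) = 208*π.
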